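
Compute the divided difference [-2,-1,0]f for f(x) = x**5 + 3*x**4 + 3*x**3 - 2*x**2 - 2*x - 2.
-5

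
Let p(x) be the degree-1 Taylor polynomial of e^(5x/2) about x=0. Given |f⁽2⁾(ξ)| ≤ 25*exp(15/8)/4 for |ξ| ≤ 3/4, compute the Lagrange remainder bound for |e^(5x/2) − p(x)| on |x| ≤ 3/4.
225*exp(15/8)/128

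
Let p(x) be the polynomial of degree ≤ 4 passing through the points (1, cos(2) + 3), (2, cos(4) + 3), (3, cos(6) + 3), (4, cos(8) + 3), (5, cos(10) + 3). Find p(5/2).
15*cos(4)/32 + 3*cos(10)/128 - 5*cos(2)/128 - 5*cos(8)/32 + 45*cos(6)/64 + 3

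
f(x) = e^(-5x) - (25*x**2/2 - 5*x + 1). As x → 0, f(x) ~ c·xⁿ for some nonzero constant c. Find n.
3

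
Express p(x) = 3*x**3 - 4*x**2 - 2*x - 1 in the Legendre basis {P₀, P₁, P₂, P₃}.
(-7/3)P₀ + (-1/5)P₁ + (-8/3)P₂ + (6/5)P₃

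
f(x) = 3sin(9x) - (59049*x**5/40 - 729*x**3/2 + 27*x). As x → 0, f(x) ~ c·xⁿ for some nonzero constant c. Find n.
7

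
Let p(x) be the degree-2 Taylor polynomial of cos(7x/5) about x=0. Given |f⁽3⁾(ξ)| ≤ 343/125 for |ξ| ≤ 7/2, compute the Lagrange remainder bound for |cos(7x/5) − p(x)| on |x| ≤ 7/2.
117649/6000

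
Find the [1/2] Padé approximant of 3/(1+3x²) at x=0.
3/(3*x**2 + 1)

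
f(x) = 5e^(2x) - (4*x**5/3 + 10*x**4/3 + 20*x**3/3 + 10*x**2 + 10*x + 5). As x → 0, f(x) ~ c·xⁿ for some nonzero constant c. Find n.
6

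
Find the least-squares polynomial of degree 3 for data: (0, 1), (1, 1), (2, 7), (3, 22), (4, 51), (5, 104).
16/21 + (55/63)x + (-11/12)x² + (35/36)x³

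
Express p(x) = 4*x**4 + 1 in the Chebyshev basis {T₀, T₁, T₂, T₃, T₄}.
(5/2)T₀ + (2)T₂ + (1/2)T₄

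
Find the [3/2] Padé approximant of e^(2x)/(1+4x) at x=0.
(706*x**3/1965 + 669*x**2/655 + 198*x/131 + 1)/(-1281*x**2/655 + 460*x/131 + 1)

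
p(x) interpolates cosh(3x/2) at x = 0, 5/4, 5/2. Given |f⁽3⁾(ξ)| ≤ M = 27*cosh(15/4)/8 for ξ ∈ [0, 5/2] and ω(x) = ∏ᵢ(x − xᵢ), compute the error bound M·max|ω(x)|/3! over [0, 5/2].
125*sqrt(3)*cosh(15/4)/512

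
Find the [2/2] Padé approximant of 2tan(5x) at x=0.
10*x/(1 - 25*x**2/3)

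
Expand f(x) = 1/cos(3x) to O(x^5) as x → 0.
1 + 9*x**2/2 + 135*x**4/8 + O(x**5)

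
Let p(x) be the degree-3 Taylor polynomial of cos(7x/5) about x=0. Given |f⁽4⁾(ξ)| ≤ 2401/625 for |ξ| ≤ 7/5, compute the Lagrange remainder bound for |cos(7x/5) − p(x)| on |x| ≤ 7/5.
5764801/9375000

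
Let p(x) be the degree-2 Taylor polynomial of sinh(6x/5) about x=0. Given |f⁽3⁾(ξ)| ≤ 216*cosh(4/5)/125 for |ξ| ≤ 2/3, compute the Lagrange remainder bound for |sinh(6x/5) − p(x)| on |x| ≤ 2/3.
32*cosh(4/5)/375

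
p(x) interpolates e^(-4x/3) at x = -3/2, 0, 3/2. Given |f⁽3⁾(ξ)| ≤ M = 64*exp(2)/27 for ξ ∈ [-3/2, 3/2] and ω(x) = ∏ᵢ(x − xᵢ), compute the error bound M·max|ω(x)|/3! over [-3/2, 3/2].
8*sqrt(3)*exp(2)/27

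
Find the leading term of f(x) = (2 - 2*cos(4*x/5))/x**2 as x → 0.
16/25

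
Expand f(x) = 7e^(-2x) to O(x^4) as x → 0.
7 - 14*x + 14*x**2 - 28*x**3/3 + O(x**4)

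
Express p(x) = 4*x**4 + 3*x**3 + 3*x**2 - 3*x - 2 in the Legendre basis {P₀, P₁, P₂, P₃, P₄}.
(-1/5)P₀ + (-6/5)P₁ + (30/7)P₂ + (6/5)P₃ + (32/35)P₄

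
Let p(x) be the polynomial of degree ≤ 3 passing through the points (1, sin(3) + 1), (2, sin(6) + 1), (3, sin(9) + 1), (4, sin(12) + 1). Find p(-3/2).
1 + 231*sin(3)/16 - 105*sin(12)/16 - 495*sin(6)/16 + 385*sin(9)/16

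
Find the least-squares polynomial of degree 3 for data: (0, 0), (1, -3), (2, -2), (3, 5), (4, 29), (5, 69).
1/42 + (-709/252)x + (-41/42)x² + (31/36)x³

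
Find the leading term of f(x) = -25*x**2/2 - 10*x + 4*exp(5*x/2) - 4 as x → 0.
125*x**3/12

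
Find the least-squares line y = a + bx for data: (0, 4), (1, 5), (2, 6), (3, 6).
a = 21/5, b = 7/10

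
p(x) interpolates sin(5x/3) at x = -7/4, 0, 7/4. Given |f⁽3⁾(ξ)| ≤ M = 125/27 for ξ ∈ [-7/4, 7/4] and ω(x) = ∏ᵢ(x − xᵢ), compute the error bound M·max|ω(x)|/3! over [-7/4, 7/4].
42875*sqrt(3)/46656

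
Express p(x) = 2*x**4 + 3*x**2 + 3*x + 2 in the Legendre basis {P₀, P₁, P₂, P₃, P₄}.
(17/5)P₀ + (3)P₁ + (22/7)P₂ + (16/35)P₄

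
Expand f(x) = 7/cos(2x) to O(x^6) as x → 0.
7 + 14*x**2 + 70*x**4/3 + O(x**6)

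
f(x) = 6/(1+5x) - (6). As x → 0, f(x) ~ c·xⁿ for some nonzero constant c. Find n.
1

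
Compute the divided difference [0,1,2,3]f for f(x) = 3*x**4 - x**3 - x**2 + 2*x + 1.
17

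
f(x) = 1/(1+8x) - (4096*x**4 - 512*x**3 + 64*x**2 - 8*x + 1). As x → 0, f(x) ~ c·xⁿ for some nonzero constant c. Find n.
5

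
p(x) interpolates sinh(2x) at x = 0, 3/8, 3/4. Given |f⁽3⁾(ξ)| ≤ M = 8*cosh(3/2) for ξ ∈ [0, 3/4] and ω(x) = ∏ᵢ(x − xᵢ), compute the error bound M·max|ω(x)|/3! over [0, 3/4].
sqrt(3)*cosh(3/2)/64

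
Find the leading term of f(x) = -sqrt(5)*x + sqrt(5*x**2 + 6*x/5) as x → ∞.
3*sqrt(5)/25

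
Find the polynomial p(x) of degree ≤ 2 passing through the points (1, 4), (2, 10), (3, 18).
x**2 + 3*x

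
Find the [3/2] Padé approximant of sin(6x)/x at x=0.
(6 - 126*x**2/5)/(9*x**2/5 + 1)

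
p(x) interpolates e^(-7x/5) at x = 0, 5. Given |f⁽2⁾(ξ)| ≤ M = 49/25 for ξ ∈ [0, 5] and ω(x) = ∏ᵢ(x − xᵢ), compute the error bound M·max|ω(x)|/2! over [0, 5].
49/8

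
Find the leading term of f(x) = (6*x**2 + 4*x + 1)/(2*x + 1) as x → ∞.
3*x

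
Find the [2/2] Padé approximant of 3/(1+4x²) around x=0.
3/(4*x**2 + 1)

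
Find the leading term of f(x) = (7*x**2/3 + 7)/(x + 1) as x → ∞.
7*x/3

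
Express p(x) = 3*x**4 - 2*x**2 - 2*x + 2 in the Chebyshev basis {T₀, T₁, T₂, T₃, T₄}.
(17/8)T₀ + (-2)T₁ + (1/2)T₂ + (3/8)T₄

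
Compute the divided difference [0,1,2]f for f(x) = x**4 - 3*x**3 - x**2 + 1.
-3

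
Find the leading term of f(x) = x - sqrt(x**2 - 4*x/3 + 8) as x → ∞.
2/3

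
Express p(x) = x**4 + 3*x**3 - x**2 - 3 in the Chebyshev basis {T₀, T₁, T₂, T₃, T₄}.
(-25/8)T₀ + (9/4)T₁ + (3/4)T₃ + (1/8)T₄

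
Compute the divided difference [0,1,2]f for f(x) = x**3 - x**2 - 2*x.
2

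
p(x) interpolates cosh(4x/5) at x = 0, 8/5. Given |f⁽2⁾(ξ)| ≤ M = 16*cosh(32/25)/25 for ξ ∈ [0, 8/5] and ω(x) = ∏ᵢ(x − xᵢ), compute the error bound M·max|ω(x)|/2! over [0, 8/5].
128*cosh(32/25)/625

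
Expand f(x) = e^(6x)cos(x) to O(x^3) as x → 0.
1 + 6*x + 35*x**2/2 + O(x**3)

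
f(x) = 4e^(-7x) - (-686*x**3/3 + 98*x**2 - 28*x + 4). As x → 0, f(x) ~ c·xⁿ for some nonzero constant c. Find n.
4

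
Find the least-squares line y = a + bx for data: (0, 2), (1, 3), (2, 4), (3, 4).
a = 11/5, b = 7/10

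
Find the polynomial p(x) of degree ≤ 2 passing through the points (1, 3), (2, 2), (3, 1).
4 - x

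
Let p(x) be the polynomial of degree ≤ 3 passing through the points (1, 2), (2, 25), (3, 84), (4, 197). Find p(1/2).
-13/8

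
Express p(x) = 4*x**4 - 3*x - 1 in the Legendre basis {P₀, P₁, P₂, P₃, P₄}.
(-1/5)P₀ + (-3)P₁ + (16/7)P₂ + (32/35)P₄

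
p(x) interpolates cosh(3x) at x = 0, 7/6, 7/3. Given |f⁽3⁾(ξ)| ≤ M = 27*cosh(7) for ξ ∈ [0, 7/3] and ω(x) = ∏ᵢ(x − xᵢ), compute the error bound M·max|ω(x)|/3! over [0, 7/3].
343*sqrt(3)*cosh(7)/216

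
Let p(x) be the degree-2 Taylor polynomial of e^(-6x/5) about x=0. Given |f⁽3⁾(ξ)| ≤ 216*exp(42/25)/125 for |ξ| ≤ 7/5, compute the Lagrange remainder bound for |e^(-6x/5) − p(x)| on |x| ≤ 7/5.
12348*exp(42/25)/15625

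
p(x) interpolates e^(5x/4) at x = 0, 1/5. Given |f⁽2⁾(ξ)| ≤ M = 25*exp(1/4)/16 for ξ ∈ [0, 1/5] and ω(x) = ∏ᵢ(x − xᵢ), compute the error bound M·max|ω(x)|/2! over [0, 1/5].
exp(1/4)/128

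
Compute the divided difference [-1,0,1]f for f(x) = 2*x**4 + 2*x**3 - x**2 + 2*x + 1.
1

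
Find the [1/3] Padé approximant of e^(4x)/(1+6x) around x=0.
(10*x/7 + 1)/(304*x**3/21 - 92*x**2/7 + 24*x/7 + 1)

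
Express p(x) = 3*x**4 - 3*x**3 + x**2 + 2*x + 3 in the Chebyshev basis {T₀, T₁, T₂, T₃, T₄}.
(37/8)T₀ + (-1/4)T₁ + (2)T₂ + (-3/4)T₃ + (3/8)T₄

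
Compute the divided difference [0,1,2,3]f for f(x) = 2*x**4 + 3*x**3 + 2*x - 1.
15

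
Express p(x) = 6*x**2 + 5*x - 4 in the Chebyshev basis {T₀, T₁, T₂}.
-T₀ + (5)T₁ + (3)T₂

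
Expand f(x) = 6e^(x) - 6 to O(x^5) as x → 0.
6*x + 3*x**2 + x**3 + x**4/4 + O(x**5)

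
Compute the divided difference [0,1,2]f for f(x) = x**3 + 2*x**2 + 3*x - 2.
5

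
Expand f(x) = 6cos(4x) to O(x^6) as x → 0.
6 - 48*x**2 + 64*x**4 + O(x**6)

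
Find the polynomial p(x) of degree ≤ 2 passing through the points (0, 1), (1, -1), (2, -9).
-3*x**2 + x + 1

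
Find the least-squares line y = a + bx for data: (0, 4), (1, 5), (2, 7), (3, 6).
a = 43/10, b = 4/5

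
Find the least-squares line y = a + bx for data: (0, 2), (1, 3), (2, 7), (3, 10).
a = 13/10, b = 14/5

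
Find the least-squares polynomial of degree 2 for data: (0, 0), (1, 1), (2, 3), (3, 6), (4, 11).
3/35 + (9/70)x + (9/14)x²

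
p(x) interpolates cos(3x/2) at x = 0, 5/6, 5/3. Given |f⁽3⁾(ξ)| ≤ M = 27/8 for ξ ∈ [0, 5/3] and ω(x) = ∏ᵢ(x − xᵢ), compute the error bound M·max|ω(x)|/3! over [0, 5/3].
125*sqrt(3)/1728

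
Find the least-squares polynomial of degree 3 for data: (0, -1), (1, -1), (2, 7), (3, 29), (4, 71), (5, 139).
-1 + (-2)x + x² + x³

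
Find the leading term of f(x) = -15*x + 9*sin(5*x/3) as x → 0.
-125*x**3/18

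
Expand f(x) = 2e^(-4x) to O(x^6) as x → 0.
2 - 8*x + 16*x**2 - 64*x**3/3 + 64*x**4/3 - 256*x**5/15 + O(x**6)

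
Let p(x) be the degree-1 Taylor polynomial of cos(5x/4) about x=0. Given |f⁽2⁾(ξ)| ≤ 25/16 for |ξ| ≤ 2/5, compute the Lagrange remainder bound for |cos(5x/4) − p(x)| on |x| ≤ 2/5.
1/8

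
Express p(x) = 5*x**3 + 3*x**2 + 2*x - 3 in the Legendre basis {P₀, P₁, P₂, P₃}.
(-2)P₀ + (5)P₁ + (2)P₂ + (2)P₃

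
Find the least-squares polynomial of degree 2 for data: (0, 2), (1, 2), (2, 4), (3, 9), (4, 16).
71/35 + (-19/14)x + (17/14)x²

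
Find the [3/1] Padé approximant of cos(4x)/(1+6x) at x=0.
(16*x**3/9 - 176*x**2/21 + 4*x/63 + 1)/(382*x/63 + 1)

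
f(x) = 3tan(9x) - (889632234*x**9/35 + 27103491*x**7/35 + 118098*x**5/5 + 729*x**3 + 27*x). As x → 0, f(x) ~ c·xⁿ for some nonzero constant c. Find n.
11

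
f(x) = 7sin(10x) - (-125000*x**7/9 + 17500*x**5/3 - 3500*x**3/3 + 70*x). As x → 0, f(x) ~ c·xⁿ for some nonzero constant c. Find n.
9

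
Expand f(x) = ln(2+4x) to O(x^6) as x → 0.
log(2) + 2*x - 2*x**2 + 8*x**3/3 - 4*x**4 + 32*x**5/5 + O(x**6)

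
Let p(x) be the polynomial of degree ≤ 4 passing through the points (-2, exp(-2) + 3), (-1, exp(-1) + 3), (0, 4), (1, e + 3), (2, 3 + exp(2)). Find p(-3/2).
(35 + 140*e + (-5*exp(2) + 28*e + 314)*exp(2))*exp(-2)/128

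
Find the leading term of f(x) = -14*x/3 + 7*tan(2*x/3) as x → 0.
56*x**3/81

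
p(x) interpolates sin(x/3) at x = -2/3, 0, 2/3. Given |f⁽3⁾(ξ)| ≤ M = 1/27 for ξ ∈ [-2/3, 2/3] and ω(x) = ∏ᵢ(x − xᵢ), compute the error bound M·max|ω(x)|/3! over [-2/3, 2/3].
8*sqrt(3)/19683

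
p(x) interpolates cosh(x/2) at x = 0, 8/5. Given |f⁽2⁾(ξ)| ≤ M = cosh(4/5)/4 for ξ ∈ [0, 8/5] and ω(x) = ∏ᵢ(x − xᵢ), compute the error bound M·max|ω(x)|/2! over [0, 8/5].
2*cosh(4/5)/25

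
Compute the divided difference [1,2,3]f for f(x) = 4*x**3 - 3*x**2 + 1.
21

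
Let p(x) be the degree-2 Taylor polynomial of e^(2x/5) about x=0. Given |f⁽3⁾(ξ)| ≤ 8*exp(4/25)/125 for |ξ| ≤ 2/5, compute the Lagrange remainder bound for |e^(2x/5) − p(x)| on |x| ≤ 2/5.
32*exp(4/25)/46875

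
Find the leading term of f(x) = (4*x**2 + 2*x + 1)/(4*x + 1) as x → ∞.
x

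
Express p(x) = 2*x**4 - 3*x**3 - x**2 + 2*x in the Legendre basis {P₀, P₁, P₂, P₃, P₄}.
(1/15)P₀ + (1/5)P₁ + (10/21)P₂ + (-6/5)P₃ + (16/35)P₄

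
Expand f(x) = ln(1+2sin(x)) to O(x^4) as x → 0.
2*x - 2*x**2 + 7*x**3/3 + O(x**4)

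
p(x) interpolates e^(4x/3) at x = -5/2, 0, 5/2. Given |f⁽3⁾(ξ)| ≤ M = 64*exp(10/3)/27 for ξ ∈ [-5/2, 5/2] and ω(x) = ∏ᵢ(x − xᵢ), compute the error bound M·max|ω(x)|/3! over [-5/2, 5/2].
1000*sqrt(3)*exp(10/3)/729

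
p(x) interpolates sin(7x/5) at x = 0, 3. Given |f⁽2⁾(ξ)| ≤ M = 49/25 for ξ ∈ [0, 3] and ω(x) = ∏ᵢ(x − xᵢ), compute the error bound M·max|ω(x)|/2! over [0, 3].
441/200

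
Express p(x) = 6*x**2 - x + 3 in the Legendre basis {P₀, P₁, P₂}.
(5)P₀ - P₁ + (4)P₂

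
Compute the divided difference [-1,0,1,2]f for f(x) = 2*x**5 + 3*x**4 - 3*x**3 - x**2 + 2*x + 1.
13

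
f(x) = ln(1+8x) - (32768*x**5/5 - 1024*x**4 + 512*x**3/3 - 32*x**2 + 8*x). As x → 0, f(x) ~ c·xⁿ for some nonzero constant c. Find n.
6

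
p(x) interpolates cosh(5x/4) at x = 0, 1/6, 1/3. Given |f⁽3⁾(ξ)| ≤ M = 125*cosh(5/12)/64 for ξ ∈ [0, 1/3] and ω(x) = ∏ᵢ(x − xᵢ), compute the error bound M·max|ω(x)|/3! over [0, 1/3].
125*sqrt(3)*cosh(5/12)/373248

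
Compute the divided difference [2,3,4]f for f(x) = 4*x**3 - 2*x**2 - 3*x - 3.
34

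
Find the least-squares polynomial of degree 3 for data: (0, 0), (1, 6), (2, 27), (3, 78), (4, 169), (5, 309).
29/126 + (13/108)x + (775/252)x² + (50/27)x³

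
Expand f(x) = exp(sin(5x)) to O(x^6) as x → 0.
1 + 5*x + 25*x**2/2 - 625*x**4/8 - 625*x**5/3 + O(x**6)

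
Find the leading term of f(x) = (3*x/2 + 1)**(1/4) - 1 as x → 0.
3*x/8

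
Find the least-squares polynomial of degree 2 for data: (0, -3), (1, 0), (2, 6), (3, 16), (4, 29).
-104/35 + (8/7)x + (12/7)x²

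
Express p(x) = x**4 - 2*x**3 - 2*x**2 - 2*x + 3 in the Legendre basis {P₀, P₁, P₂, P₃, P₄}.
(38/15)P₀ + (-16/5)P₁ + (-16/21)P₂ + (-4/5)P₃ + (8/35)P₄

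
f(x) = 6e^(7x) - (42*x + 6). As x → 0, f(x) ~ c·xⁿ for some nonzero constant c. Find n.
2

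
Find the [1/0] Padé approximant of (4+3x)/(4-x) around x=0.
x + 1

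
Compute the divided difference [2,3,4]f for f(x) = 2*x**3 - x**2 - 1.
17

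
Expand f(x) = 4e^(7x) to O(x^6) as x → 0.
4 + 28*x + 98*x**2 + 686*x**3/3 + 2401*x**4/6 + 16807*x**5/30 + O(x**6)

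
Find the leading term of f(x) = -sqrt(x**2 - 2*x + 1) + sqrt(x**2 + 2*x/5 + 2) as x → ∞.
6/5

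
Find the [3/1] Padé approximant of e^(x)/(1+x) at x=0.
(11*x**3/48 + x**2/2 + 9*x/8 + 1)/(9*x/8 + 1)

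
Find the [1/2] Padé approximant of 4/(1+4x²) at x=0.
4/(4*x**2 + 1)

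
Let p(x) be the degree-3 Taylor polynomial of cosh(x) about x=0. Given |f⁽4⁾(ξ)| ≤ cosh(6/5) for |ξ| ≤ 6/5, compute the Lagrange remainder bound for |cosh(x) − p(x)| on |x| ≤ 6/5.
54*cosh(6/5)/625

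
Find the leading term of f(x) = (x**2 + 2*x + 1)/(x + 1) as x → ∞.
x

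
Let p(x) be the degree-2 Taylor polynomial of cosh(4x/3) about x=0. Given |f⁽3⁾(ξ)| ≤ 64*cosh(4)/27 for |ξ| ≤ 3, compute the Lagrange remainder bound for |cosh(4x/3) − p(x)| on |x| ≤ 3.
32*cosh(4)/3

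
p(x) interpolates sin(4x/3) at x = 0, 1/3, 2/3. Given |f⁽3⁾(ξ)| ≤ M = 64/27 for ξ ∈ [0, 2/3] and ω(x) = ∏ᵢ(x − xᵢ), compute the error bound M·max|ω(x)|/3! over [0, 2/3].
64*sqrt(3)/19683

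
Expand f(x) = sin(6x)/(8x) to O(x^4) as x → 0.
3/4 - 9*x**2/2 + O(x**4)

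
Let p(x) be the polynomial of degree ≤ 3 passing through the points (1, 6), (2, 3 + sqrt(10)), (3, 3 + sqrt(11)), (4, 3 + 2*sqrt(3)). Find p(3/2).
-5*sqrt(11)/16 + sqrt(3)/8 + 15*sqrt(10)/16 + 63/16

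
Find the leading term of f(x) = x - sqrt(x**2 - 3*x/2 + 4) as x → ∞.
3/4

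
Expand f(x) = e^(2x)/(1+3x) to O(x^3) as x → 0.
1 - x + 5*x**2 + O(x**3)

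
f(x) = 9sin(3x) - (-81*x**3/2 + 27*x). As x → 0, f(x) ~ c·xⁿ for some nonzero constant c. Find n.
5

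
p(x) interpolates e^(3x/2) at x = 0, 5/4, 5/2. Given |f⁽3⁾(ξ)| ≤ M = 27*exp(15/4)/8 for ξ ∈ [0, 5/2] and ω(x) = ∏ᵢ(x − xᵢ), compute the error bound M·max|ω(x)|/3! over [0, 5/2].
125*sqrt(3)*exp(15/4)/512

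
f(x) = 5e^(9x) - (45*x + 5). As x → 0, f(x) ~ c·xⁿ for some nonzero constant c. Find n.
2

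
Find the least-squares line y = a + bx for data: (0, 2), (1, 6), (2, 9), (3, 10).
a = 27/10, b = 27/10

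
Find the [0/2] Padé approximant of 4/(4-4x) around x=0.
1/(1 - x)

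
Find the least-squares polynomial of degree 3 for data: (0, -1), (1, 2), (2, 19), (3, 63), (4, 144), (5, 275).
-41/42 + (-127/252)x + (17/12)x² + (35/18)x³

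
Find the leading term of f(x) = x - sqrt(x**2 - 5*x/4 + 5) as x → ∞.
5/8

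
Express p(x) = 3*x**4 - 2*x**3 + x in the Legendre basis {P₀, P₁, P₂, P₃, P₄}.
(3/5)P₀ + (-1/5)P₁ + (12/7)P₂ + (-4/5)P₃ + (24/35)P₄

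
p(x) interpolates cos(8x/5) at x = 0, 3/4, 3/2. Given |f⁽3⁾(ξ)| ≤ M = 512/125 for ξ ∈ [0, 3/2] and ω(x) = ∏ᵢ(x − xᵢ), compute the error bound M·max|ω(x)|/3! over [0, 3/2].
8*sqrt(3)/125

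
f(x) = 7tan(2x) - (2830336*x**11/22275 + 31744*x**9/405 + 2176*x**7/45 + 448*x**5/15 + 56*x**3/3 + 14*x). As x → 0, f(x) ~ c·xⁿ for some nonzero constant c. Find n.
13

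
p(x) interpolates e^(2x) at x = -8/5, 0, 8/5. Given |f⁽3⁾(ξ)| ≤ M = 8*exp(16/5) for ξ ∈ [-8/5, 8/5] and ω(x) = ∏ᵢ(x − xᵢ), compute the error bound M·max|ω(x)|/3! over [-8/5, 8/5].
4096*sqrt(3)*exp(16/5)/3375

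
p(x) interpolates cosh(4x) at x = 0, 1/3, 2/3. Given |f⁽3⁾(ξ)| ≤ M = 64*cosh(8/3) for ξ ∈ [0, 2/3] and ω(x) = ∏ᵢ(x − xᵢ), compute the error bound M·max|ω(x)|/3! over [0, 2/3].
64*sqrt(3)*cosh(8/3)/729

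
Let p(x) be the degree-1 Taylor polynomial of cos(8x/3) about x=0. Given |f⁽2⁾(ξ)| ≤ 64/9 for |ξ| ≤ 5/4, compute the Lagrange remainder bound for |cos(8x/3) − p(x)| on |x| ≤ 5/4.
50/9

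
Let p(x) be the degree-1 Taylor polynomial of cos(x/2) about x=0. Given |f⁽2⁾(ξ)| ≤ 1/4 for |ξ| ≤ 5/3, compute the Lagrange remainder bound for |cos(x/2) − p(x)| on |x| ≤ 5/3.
25/72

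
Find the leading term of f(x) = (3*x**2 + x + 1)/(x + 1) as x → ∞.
3*x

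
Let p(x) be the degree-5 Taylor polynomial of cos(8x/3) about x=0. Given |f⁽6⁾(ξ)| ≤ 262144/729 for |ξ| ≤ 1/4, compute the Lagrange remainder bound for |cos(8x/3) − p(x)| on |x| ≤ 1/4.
4/32805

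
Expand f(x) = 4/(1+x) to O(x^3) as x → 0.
4 - 4*x + 4*x**2 + O(x**3)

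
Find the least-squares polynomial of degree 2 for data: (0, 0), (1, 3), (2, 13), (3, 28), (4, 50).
-2/35 + (3/14)x + (43/14)x²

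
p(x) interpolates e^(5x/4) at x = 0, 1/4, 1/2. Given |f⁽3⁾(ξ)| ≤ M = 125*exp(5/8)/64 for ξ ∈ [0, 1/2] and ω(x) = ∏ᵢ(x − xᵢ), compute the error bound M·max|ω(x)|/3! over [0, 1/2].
125*sqrt(3)*exp(5/8)/110592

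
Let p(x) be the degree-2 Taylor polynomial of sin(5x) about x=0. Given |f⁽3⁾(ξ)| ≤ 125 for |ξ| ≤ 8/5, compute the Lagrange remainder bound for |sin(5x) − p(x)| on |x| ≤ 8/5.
256/3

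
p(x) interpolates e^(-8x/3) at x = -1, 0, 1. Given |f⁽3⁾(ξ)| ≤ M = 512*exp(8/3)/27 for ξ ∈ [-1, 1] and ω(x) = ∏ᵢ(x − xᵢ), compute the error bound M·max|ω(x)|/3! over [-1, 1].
512*sqrt(3)*exp(8/3)/729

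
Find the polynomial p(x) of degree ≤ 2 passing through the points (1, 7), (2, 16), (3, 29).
2*x**2 + 3*x + 2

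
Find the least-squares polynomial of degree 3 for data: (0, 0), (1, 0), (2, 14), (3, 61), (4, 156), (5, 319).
(-61/42)x + (-43/28)x² + (35/12)x³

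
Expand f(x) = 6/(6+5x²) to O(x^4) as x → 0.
1 - 5*x**2/6 + O(x**4)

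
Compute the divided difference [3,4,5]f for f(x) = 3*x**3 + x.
36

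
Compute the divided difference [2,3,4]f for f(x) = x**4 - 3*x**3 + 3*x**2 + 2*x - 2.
31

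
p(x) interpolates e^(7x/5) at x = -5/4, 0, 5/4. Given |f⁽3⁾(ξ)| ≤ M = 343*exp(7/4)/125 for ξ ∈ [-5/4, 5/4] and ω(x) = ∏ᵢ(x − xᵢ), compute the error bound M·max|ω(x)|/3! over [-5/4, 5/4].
343*sqrt(3)*exp(7/4)/1728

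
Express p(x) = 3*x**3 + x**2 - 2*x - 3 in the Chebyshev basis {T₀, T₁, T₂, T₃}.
(-5/2)T₀ + (1/4)T₁ + (1/2)T₂ + (3/4)T₃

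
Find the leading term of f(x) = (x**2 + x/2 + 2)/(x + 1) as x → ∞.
x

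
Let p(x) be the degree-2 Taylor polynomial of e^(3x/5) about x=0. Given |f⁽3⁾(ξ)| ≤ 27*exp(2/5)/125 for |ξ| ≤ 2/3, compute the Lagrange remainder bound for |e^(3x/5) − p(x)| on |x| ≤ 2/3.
4*exp(2/5)/375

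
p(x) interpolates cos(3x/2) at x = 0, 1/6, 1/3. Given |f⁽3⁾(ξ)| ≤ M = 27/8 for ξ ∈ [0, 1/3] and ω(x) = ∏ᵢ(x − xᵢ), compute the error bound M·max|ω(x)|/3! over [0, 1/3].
sqrt(3)/1728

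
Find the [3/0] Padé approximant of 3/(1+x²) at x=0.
3 - 3*x**2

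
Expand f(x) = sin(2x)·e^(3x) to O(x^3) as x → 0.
2*x + 6*x**2 + O(x**3)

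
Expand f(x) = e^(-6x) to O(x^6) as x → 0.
1 - 6*x + 18*x**2 - 36*x**3 + 54*x**4 - 324*x**5/5 + O(x**6)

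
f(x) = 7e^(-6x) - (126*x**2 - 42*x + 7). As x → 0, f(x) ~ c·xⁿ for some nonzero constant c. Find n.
3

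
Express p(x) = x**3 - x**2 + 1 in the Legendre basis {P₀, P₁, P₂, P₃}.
(2/3)P₀ + (3/5)P₁ + (-2/3)P₂ + (2/5)P₃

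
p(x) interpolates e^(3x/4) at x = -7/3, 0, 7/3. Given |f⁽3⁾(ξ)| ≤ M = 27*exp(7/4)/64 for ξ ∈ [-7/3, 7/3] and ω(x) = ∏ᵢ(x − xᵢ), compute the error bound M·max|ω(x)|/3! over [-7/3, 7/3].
343*sqrt(3)*exp(7/4)/1728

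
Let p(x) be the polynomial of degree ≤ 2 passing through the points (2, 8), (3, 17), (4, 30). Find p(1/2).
2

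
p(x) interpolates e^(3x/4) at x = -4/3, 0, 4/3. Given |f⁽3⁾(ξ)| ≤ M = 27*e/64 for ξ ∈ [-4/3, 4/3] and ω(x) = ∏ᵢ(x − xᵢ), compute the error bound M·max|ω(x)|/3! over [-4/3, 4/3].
sqrt(3)*e/27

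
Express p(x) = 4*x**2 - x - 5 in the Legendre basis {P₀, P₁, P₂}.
(-11/3)P₀ - P₁ + (8/3)P₂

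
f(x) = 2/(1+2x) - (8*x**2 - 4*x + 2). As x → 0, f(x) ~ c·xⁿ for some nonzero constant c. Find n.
3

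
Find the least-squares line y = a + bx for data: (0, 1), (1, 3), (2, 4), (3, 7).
a = 9/10, b = 19/10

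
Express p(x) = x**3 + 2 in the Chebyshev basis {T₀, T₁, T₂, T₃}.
(2)T₀ + (3/4)T₁ + (1/4)T₃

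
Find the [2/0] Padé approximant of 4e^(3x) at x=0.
18*x**2 + 12*x + 4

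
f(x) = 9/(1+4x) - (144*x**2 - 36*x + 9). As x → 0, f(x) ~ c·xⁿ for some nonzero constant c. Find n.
3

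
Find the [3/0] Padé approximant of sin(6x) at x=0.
-36*x**3 + 6*x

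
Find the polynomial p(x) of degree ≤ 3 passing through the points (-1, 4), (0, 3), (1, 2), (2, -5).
3 - x**3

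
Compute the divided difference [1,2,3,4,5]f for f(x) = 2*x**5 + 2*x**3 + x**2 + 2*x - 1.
30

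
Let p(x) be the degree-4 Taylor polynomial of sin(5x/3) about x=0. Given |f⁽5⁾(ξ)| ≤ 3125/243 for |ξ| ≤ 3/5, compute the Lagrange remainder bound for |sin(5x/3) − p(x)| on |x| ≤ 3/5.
1/120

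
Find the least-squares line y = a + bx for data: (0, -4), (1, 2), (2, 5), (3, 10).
a = -7/2, b = 9/2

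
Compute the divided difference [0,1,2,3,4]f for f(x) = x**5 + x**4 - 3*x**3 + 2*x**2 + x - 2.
11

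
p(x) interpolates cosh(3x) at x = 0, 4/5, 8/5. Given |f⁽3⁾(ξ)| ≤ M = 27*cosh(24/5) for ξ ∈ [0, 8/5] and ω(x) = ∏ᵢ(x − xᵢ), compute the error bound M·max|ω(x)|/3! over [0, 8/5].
64*sqrt(3)*cosh(24/5)/125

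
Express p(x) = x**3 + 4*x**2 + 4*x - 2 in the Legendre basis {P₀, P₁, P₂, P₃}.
(-2/3)P₀ + (23/5)P₁ + (8/3)P₂ + (2/5)P₃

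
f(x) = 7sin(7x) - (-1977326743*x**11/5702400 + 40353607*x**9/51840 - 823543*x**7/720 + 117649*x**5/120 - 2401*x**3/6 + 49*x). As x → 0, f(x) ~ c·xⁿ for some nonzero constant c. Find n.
13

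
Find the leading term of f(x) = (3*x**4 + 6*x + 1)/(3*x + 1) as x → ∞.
x**3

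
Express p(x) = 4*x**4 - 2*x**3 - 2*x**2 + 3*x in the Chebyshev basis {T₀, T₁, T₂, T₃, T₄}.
(1/2)T₀ + (3/2)T₁ + T₂ + (-1/2)T₃ + (1/2)T₄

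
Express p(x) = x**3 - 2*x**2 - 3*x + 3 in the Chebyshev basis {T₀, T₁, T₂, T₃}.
(2)T₀ + (-9/4)T₁ - T₂ + (1/4)T₃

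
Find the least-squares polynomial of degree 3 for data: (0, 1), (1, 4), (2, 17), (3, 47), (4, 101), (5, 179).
11/9 + (-107/54)x + (119/36)x² + (91/108)x³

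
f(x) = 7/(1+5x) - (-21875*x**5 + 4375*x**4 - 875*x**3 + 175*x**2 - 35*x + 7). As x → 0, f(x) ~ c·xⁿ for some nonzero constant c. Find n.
6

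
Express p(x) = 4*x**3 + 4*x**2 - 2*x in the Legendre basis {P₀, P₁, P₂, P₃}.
(4/3)P₀ + (2/5)P₁ + (8/3)P₂ + (8/5)P₃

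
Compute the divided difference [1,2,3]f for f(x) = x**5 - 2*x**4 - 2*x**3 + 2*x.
28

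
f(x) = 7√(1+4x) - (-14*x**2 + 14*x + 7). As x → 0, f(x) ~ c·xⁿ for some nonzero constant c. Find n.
3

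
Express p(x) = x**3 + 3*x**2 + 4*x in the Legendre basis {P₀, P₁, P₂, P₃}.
P₀ + (23/5)P₁ + (2)P₂ + (2/5)P₃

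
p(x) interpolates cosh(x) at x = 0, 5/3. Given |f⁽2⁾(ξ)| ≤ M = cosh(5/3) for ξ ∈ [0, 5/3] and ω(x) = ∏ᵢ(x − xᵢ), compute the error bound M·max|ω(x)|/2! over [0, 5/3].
25*cosh(5/3)/72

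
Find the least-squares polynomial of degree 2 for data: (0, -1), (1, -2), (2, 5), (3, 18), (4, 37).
-43/35 + (-124/35)x + (23/7)x²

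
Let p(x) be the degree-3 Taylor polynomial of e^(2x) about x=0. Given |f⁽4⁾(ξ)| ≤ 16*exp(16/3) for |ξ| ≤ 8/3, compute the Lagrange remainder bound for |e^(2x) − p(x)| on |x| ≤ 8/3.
8192*exp(16/3)/243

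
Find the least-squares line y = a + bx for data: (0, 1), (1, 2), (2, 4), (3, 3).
a = 13/10, b = 4/5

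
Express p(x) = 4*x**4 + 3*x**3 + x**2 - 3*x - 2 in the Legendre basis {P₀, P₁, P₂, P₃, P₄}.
(-13/15)P₀ + (-6/5)P₁ + (62/21)P₂ + (6/5)P₃ + (32/35)P₄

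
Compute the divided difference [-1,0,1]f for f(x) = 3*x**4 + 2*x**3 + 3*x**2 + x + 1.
6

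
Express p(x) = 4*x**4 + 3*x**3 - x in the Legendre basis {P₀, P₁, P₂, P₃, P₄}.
(4/5)P₀ + (4/5)P₁ + (16/7)P₂ + (6/5)P₃ + (32/35)P₄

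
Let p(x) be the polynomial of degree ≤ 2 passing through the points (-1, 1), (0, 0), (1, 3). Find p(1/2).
1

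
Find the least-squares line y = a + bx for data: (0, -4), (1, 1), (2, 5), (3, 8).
a = -7/2, b = 4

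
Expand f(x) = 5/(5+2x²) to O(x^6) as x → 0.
1 - 2*x**2/5 + 4*x**4/25 + O(x**6)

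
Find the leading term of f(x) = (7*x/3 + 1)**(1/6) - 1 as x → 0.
7*x/18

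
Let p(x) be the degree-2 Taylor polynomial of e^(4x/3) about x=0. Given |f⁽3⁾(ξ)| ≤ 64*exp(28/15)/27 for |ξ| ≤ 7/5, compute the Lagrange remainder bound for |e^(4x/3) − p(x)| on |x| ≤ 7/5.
10976*exp(28/15)/10125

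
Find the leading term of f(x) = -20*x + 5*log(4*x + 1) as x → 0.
-40*x**2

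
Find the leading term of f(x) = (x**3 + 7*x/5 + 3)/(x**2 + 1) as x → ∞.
x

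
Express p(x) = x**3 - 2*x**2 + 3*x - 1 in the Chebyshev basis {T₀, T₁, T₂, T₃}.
(-2)T₀ + (15/4)T₁ - T₂ + (1/4)T₃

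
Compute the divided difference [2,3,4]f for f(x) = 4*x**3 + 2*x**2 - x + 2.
38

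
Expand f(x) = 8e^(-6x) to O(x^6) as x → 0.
8 - 48*x + 144*x**2 - 288*x**3 + 432*x**4 - 2592*x**5/5 + O(x**6)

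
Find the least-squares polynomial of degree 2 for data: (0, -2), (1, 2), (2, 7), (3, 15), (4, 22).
-74/35 + (247/70)x + (9/14)x²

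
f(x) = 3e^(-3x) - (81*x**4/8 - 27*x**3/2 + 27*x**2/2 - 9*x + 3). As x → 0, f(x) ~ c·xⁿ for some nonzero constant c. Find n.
5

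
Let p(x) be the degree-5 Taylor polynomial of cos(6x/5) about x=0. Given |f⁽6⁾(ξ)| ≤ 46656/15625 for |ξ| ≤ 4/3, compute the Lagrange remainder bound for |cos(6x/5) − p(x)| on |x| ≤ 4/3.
16384/703125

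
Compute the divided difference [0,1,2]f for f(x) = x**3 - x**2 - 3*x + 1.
2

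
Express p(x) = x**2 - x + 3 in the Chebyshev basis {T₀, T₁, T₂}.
(7/2)T₀ - T₁ + (1/2)T₂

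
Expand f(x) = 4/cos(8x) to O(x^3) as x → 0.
4 + 128*x**2 + O(x**3)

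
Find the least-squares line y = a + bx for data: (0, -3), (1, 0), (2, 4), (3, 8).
a = -33/10, b = 37/10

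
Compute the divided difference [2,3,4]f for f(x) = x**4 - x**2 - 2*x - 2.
54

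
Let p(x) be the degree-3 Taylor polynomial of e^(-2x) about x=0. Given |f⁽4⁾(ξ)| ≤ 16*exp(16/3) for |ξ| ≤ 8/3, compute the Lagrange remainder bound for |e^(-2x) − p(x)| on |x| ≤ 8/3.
8192*exp(16/3)/243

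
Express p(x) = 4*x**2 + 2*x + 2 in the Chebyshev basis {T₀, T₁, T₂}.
(4)T₀ + (2)T₁ + (2)T₂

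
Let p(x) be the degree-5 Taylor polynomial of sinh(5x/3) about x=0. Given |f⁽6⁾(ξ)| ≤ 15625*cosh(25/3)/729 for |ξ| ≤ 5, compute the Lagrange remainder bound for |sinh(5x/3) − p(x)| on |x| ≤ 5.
48828125*cosh(25/3)/104976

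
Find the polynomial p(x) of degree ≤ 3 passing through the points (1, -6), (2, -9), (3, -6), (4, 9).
x**3 - 3*x**2 - x - 3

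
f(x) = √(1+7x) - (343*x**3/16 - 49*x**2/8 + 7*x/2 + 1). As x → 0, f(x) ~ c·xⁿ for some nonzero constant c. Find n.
4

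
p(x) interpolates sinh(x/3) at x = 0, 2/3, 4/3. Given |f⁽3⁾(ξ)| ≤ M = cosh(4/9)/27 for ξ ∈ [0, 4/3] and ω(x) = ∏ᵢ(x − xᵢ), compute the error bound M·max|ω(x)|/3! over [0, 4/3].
8*sqrt(3)*cosh(4/9)/19683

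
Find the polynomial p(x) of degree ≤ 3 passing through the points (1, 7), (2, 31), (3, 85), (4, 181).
2*x**3 + 3*x**2 + x + 1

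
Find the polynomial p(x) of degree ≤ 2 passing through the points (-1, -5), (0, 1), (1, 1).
-3*x**2 + 3*x + 1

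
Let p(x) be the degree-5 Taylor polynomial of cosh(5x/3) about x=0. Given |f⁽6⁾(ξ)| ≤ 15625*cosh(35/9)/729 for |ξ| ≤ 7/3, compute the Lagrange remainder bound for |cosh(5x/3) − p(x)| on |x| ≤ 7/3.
367653125*cosh(35/9)/76527504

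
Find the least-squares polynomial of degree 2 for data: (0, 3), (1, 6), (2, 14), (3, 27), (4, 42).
96/35 + (113/70)x + (29/14)x²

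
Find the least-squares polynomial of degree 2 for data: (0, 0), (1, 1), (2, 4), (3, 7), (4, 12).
-2/35 + (5/7)x + (4/7)x²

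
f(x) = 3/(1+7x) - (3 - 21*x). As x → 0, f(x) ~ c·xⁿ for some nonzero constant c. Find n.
2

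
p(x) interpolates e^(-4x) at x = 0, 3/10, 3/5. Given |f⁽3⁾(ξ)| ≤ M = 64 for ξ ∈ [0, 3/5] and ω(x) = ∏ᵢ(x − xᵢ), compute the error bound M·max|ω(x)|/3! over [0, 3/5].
8*sqrt(3)/125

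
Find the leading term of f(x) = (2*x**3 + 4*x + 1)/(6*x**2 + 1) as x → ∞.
x/3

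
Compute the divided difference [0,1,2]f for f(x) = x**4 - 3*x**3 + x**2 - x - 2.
-1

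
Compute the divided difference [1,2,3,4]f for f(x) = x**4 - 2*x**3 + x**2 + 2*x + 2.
8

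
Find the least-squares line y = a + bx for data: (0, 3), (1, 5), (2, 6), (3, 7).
a = 33/10, b = 13/10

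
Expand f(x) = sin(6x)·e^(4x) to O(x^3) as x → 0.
6*x + 24*x**2 + O(x**3)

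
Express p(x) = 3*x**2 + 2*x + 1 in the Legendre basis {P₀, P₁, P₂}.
(2)P₀ + (2)P₁ + (2)P₂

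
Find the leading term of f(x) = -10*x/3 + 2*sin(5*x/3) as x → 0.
-125*x**3/81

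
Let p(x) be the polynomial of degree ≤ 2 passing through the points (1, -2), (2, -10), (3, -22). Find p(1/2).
1/2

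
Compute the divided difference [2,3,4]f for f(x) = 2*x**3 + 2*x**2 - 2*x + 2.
20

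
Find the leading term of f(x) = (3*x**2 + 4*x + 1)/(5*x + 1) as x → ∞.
3*x/5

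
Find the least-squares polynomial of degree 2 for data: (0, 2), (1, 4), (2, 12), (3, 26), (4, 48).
76/35 + (-61/35)x + (23/7)x²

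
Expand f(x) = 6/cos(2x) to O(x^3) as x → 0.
6 + 12*x**2 + O(x**3)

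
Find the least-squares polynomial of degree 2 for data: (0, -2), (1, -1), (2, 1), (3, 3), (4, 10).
-59/35 + (-22/35)x + (6/7)x²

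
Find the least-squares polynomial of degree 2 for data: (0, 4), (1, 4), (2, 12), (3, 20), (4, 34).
18/5 + (-2/5)x + (2)x²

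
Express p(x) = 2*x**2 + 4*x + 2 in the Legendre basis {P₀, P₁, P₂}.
(8/3)P₀ + (4)P₁ + (4/3)P₂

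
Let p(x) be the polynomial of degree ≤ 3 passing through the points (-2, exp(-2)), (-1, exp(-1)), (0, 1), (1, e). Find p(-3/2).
((-5 + e)*exp(2) + 5 + 15*e)*exp(-2)/16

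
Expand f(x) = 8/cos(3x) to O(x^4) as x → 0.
8 + 36*x**2 + O(x**4)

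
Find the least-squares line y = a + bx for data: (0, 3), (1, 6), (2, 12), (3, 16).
a = 5/2, b = 9/2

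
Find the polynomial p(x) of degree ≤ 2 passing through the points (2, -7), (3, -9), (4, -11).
-2*x - 3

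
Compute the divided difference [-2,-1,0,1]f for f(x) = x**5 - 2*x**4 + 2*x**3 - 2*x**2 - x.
11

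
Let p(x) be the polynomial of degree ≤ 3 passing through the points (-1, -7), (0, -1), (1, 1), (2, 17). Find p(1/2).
-5/8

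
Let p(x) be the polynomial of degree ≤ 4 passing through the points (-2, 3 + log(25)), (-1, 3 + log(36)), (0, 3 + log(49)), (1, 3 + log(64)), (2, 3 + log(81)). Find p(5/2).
3 + log(36756909*sqrt(2)*3**(1/32)*5**(35/64)*7**(29/32)/8388608)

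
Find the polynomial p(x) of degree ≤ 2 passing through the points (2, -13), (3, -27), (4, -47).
-3*x**2 + x - 3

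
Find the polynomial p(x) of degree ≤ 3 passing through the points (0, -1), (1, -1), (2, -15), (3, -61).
-3*x**3 + 2*x**2 + x - 1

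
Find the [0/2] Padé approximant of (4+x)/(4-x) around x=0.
1/(x**2/8 - x/2 + 1)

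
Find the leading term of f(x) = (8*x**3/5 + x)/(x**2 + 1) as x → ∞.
8*x/5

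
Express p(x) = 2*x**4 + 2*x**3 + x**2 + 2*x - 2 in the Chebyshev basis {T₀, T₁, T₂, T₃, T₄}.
(-3/4)T₀ + (7/2)T₁ + (3/2)T₂ + (1/2)T₃ + (1/4)T₄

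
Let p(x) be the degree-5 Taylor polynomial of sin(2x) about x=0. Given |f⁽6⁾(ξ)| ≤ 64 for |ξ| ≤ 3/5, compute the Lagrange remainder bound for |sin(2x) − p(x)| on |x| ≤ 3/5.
324/78125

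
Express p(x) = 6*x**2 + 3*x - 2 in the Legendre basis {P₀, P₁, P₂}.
(3)P₁ + (4)P₂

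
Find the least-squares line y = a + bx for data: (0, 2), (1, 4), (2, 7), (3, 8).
a = 21/10, b = 21/10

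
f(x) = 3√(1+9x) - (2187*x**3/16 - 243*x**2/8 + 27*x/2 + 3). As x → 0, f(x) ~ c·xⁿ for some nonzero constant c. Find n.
4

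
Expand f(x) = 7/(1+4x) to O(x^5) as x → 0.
7 - 28*x + 112*x**2 - 448*x**3 + 1792*x**4 + O(x**5)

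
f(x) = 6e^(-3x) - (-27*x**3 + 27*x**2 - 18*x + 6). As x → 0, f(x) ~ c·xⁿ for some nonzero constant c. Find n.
4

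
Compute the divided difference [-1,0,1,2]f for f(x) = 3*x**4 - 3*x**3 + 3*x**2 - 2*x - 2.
3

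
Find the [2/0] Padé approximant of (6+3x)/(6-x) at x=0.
x**2/9 + 2*x/3 + 1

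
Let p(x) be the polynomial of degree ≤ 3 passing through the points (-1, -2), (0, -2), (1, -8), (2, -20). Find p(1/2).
-17/4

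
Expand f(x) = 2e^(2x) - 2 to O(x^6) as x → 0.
4*x + 4*x**2 + 8*x**3/3 + 4*x**4/3 + 8*x**5/15 + O(x**6)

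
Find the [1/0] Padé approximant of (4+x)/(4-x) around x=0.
x/2 + 1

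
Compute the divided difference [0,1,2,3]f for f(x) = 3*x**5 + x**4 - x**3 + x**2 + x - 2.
80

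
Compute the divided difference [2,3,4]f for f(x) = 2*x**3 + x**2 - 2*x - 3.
19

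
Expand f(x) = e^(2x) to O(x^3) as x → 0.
1 + 2*x + 2*x**2 + O(x**3)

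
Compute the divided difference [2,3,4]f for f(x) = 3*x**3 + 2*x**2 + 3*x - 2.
29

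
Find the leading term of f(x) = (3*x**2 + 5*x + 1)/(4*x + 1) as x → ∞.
3*x/4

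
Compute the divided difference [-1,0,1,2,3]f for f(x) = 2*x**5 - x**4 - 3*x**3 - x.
9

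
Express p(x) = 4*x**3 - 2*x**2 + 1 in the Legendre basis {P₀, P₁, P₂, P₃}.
(1/3)P₀ + (12/5)P₁ + (-4/3)P₂ + (8/5)P₃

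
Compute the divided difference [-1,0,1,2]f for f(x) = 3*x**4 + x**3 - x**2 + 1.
7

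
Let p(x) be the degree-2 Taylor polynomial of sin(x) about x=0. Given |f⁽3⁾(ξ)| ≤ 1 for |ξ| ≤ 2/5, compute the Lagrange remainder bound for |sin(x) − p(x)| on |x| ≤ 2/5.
4/375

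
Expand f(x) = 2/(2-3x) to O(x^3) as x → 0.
1 + 3*x/2 + 9*x**2/4 + O(x**3)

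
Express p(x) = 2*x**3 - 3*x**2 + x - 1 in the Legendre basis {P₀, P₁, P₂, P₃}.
(-2)P₀ + (11/5)P₁ + (-2)P₂ + (4/5)P₃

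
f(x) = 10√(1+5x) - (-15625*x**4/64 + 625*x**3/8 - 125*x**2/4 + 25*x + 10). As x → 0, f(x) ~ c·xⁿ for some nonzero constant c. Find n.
5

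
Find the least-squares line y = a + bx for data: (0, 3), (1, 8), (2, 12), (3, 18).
a = 29/10, b = 49/10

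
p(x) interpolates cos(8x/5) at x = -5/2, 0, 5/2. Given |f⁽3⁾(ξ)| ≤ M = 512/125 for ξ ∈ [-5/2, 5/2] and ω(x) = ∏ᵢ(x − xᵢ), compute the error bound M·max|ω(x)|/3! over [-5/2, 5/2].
64*sqrt(3)/27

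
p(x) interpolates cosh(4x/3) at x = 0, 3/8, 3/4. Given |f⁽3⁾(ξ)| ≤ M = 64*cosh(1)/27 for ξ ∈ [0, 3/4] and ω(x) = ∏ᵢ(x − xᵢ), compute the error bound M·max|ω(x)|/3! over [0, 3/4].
sqrt(3)*cosh(1)/216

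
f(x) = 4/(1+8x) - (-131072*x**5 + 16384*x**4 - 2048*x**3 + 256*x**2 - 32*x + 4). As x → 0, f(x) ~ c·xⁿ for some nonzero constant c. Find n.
6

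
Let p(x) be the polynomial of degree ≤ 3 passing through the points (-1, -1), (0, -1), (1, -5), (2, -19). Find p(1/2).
-17/8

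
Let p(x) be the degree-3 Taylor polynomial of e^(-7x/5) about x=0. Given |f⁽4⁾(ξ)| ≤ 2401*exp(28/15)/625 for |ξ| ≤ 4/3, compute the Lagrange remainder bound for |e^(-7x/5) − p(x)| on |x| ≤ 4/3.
76832*exp(28/15)/151875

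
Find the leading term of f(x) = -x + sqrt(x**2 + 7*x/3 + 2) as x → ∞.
7/6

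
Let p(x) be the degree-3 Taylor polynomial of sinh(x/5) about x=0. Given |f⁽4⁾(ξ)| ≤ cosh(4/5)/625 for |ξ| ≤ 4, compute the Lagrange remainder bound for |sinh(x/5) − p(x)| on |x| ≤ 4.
32*cosh(4/5)/1875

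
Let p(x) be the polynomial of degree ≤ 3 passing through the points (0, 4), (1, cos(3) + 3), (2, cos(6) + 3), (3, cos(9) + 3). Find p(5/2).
5*cos(9)/16 - 5*cos(3)/16 + 15*cos(6)/16 + 49/16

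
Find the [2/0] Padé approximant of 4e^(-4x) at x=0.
32*x**2 - 16*x + 4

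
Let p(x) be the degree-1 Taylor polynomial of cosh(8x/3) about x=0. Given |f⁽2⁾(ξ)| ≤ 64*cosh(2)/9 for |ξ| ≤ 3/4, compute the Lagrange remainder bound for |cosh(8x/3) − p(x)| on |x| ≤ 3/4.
2*cosh(2)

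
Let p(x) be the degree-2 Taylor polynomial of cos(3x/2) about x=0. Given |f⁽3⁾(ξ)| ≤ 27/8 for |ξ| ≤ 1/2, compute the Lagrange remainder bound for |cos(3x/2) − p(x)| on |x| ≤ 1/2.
9/128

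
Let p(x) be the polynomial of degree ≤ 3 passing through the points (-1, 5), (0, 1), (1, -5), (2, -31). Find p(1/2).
-5/8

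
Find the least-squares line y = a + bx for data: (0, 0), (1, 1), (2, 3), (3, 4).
a = -1/10, b = 7/5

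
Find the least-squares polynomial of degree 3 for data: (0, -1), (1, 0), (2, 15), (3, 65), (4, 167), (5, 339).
-55/63 + (-419/378)x + (-379/252)x² + (331/108)x³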